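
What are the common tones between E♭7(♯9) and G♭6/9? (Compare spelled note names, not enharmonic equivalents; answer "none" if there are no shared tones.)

Eb, Bb, Db

E♭7(♯9) = Eb, G, Bb, Db, F#.
G♭6/9 = Gb, Bb, Db, Eb, Ab.
Shared: Eb, Bb, Db.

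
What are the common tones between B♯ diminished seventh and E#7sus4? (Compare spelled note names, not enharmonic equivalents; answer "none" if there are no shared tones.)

B♯ diminished seventh: B# D# F# A
E#7sus4: E# A# B# D#
Common to both → B#, D#.

B#  D#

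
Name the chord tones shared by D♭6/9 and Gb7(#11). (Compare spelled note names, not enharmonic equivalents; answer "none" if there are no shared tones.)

D♭6/9: Db F Ab Bb Eb
Gb7(#11): Gb Bb Db Fb C
Common to both → Db, Bb.

Db, Bb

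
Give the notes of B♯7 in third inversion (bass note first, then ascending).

A♯, B♯, D𝄪, F𝄪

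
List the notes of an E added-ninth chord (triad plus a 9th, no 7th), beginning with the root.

E G♯ B F♯

E added-ninth is an added-ninth built on E.
E — root
G♯ — major 3rd
B — perfect 5th
F♯ — major 9th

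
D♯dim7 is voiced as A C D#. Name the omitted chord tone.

F#

The full D♯dim7 chord is D#, F#, A, C.
Comparing with the voicing, the minor 3rd (3rd) — F# — is absent.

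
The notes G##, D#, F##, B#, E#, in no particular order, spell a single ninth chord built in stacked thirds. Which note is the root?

Arranged so that each adjacent pair is a third by letter name: E# – G## – B# – D# – F##.
The bottom of that stack, E#, is the root (this is E# dominant ninth).

E#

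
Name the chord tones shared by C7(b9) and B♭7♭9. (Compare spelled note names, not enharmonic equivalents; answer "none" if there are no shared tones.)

C7(b9) = C, E, G, Bb, Db.
B♭7♭9 = Bb, D, F, Ab, Cb.
Shared: Bb.

Bb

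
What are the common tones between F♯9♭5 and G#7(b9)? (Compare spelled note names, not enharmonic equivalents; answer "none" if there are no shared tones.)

F# – G#

F♯9♭5 = F#, A#, C, E, G#.
G#7(b9) = G#, B#, D#, F#, A.
Shared: F#, G#.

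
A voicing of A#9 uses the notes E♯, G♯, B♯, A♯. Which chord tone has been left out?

C𝄪

A#9 = A♯, C𝄪, E♯, G♯, B♯. The voicing lacks the 3rd (major 3rd), C𝄪.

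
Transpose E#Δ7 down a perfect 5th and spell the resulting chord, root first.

A#  C##  E#  G##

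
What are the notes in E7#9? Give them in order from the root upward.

E  G♯  B  D  F𝄪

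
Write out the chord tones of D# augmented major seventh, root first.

D# augmented major seventh: augmented major seventh on D-sharp.
Root: D-sharp
Major 3rd (3rd): F-double-sharp
Augmented 5th (5th): A-double-sharp
Major 7th (7th): C-double-sharp

D-sharp, F-double-sharp, A-double-sharp, C-double-sharp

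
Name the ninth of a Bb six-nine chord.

Root of Bb six-nine = B♭. The 9th is a major 9th: B♭ up a major 9th → C.

C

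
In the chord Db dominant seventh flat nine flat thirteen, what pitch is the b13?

Db dominant seventh flat nine flat thirteen is built on D-flat; its 13th is a minor 13th above the root.
A sixth above D uses the letter B, and the minor 13th above D-flat is B-double-flat.

B-double-flat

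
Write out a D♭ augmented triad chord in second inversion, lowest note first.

A D-flat F

D♭ augmented triad = D-flat–F–A; second inversion → fifth (A) lowest.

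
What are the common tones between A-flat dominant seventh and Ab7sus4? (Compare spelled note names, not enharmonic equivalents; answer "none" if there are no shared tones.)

Ab – Eb – Gb

A-flat dominant seventh = Ab, C, Eb, Gb.
Ab7sus4 = Ab, Db, Eb, Gb.
Shared: Ab, Eb, Gb.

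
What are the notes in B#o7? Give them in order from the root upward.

B#o7: diminished seventh on B#.
B# — root
D# — minor 3rd
F# — diminished 5th
A — diminished 7th

B#, D#, F#, A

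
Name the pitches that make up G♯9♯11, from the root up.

Root G#, quality dominant ninth sharp eleven:
- root: G#
- major 3rd: B#
- perfect 5th: D#
- minor 7th: F#
- major 9th: A#
- augmented 11th: C##

G# – B# – D# – F# – A# – C##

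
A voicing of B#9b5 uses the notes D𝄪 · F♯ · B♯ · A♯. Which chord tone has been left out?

B#9b5 = B♯, D𝄪, F♯, A♯, C𝄪. The voicing lacks the 9th (major 9th), C𝄪.

C𝄪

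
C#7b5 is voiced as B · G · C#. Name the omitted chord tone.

C#7b5 = C#, E#, G, B. The voicing lacks the 3rd (major 3rd), E#.

E#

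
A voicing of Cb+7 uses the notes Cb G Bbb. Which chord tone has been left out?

The full Cb+7 chord is Cb, Eb, G, Bbb.
Comparing with the voicing, the major 3rd (3rd) — Eb — is absent.

Eb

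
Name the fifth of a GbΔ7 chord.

Root of GbΔ7 = Gb. The 5th is a perfect 5th: Gb up a perfect 5th → Db.

Db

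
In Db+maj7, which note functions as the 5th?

Db+maj7 is built on D♭; its 5th is an augmented 5th above the root.
A fifth above D uses the letter A, and the augmented 5th above D♭ is A.

A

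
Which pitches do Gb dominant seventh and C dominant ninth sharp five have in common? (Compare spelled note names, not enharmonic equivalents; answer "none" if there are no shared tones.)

Gb dominant seventh: G-flat B-flat D-flat F-flat
C dominant ninth sharp five: C E G-sharp B-flat D
Common to both → B-flat.

B-flat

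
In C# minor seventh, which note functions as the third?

E

Root of C# minor seventh = C♯. The 3rd is a minor 3rd: C♯ up a minor 3rd → E.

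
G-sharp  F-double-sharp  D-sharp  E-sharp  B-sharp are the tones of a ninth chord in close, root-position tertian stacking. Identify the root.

E-sharp

Arranged so that each adjacent pair is a third by letter name: E-sharp – G-sharp – B-sharp – D-sharp – F-double-sharp.
The bottom of that stack, E-sharp, is the root (this is E-sharp minor ninth).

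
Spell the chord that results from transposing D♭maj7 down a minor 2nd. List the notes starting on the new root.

A minor 2nd down from Db is C, so the new chord is C major seventh.
C — root
E — major 3rd
G — perfect 5th
B — major 7th

C, E, G, B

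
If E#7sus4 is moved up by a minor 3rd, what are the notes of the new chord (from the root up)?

E♯ up a minor 3rd → G♯. New chord: G♯ dominant seventh suspended fourth.
Root: G♯
Perfect 4th (4th): C♯
Perfect 5th (5th): D♯
Minor 7th (7th): F♯

G♯ – C♯ – D♯ – F♯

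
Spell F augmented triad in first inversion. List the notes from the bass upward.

F augmented triad = F–A–C♯; first inversion → third (A) lowest.

A – C♯ – F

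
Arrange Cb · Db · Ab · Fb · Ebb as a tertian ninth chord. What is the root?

Db

Arranged so that each adjacent pair is a third by letter name: Db – Fb – Ab – Cb – Ebb.
The bottom of that stack, Db, is the root (this is Db minor seventh flat nine).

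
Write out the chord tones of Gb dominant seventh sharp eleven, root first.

Gb dominant seventh sharp eleven: dominant seventh sharp eleven on Gb.
root → Gb
3rd (major 3rd) → Bb
5th (perfect 5th) → Db
7th (minor 7th) → Fb
11th (augmented 11th) → C

Gb, Bb, Db, Fb, C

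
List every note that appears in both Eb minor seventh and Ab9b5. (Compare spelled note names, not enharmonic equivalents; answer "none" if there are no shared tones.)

G♭  B♭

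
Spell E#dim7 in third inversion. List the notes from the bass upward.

In root position, E#dim7 is E#–G#–B–D.
Third inversion puts the seventh (D) in the bass.

D E# G# B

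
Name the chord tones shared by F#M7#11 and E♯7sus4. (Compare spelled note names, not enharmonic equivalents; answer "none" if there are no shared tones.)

A#, E#, B#

F#M7#11: F# A# C# E# B#
E♯7sus4: E# A# B# D#
Common to both → A#, E#, B#.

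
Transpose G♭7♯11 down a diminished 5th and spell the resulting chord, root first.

C  E  G  B♭  F♯

G♭ down a diminished 5th → C. New chord: C dominant seventh sharp eleven.
- root: C
- major 3rd: E
- perfect 5th: G
- minor 7th: B♭
- augmented 11th: F♯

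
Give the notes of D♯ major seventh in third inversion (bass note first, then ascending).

D♯ major seventh = D#–F##–A#–C##; third inversion → seventh (C##) lowest.

C## D# F## A#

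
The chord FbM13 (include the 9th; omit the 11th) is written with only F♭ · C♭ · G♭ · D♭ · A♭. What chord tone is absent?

E♭

The full FbM13 chord is F♭, A♭, C♭, E♭, G♭, D♭.
Comparing with the voicing, the major 7th (7th) — E♭ — is absent.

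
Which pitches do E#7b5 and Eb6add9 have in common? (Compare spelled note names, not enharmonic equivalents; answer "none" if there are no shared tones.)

E#7b5: E# G## B D#
Eb6add9: Eb G Bb C F
Common to both → none.

none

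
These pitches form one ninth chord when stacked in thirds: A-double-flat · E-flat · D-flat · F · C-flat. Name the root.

D-flat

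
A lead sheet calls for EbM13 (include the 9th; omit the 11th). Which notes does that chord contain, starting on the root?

EbM13 is a major thirteenth built on E♭.
E♭ — root
G — major 3rd
B♭ — perfect 5th
D — major 7th
F — major 9th
C — major 13th

E♭, G, B♭, D, F, C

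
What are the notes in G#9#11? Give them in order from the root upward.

G#, B#, D#, F#, A#, C##

Root G#, quality dominant ninth sharp eleven:
G# — root
B# — major 3rd
D# — perfect 5th
F# — minor 7th
A# — major 9th
C## — augmented 11th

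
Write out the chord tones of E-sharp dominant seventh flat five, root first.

E-sharp, G-double-sharp, B, D-sharp

Root E-sharp, quality dominant seventh flat five:
Root: E-sharp
Major 3rd (3rd): G-double-sharp
Diminished 5th (5th): B
Minor 7th (7th): D-sharp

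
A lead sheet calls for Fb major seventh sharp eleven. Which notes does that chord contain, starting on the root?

F-flat  A-flat  C-flat  E-flat  B-flat

Fb major seventh sharp eleven: major seventh sharp eleven on F-flat.
root → F-flat
3rd (major 3rd) → A-flat
5th (perfect 5th) → C-flat
7th (major 7th) → E-flat
11th (augmented 11th) → B-flat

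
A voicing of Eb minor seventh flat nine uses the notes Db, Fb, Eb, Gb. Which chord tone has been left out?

Bb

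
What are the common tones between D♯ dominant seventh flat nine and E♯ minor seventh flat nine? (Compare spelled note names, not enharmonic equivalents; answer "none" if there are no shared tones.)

D♯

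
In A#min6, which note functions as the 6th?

F𝄪

Root of A#min6 = A♯. The 6th is a major 6th: A♯ up a major 6th → F𝄪.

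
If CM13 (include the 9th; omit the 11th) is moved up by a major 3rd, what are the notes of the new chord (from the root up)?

E G♯ B D♯ F♯ C♯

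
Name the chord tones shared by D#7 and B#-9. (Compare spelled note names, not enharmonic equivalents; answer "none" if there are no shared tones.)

D#7: D# F## A# C#
B#-9: B# D# F## A# C##
Common to both → D#, F##, A#.

D#, F##, A#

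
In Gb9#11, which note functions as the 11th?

Root of Gb9#11 = Gb. The 11th is an augmented 11th: Gb up an augmented 11th → C.

C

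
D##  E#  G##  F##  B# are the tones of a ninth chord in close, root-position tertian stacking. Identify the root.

E#

Stacking in thirds gives E# – G## – B# – D## – F##, so E# is the root — E# major ninth.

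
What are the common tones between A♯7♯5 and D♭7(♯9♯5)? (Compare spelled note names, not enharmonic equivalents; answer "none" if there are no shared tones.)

none

A♯7♯5 = A#, C##, E##, G#.
D♭7(♯9♯5) = Db, F, A, Cb, E.
Shared: none.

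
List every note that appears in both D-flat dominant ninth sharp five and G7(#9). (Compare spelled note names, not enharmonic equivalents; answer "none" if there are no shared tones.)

F

D-flat dominant ninth sharp five = Db, F, A, Cb, Eb.
G7(#9) = G, B, D, F, A#.
Shared: F.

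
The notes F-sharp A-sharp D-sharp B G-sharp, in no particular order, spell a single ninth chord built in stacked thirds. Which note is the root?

Arranged so that each adjacent pair is a third by letter name: G-sharp – B – D-sharp – F-sharp – A-sharp.
The bottom of that stack, G-sharp, is the root (this is G-sharp minor ninth).

G-sharp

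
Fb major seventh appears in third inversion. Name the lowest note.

E♭

Fb major seventh = F♭–A♭–C♭–E♭. Third inversion → seventh in the bass = E♭.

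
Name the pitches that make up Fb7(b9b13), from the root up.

Fb, Ab, Cb, Ebb, Gbb, Dbb

Root Fb, quality dominant seventh flat nine flat thirteen:
- root: Fb
- major 3rd: Ab
- perfect 5th: Cb
- minor 7th: Ebb
- minor 9th: Gbb
- minor 13th: Dbb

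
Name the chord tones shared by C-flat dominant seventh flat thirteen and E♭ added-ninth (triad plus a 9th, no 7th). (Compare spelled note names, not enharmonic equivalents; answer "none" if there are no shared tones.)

E-flat

C-flat dominant seventh flat thirteen = C-flat, E-flat, G-flat, B-double-flat, A-double-flat.
E♭ added-ninth = E-flat, G, B-flat, F.
Shared: E-flat.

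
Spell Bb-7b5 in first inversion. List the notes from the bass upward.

Db – Fb – Ab – Bb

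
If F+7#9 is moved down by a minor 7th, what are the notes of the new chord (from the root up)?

A minor 7th down from F is G, so the new chord is G dominant seventh sharp nine sharp five.
G — root
B — major 3rd
D# — augmented 5th
F — minor 7th
A# — augmented 9th

G  B  D#  F  A#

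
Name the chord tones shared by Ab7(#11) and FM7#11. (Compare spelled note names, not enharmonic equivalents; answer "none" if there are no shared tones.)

C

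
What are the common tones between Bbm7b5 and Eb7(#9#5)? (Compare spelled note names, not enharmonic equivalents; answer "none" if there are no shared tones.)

D♭

Bbm7b5 = B♭, D♭, F♭, A♭.
Eb7(#9#5) = E♭, G, B, D♭, F♯.
Shared: D♭.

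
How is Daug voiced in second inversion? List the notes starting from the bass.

A# – D – F#

Daug = D–F#–A#; second inversion → fifth (A#) lowest.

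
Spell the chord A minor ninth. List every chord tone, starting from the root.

A, C, E, G, B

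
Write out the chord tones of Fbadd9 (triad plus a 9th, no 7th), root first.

Fb – Ab – Cb – Gb

Fbadd9: added-ninth on Fb.
- root: Fb
- major 3rd: Ab
- perfect 5th: Cb
- major 9th: Gb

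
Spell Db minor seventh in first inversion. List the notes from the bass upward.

F-flat A-flat C-flat D-flat

In root position, Db minor seventh is D-flat–F-flat–A-flat–C-flat.
First inversion puts the third (F-flat) in the bass.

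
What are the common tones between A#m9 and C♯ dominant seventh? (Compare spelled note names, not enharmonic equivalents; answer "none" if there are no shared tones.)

C#  E#  G#

A#m9: A# C# E# G# B#
C♯ dominant seventh: C# E# G# B
Common to both → C#, E#, G#.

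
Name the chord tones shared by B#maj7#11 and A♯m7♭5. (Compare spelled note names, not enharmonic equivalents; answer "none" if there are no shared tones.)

none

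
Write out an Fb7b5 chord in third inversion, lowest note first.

Ebb, Fb, Ab, Cbb

In root position, Fb7b5 is Fb–Ab–Cbb–Ebb.
Third inversion puts the seventh (Ebb) in the bass.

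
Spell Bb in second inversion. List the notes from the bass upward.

In root position, Bb is Bb–D–F.
Second inversion puts the fifth (F) in the bass.

F  Bb  D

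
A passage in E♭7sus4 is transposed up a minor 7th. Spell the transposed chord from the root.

D♭  G♭  A♭  C♭

Transposed root: E♭ → D♭ (minor 7th up). So we spell D♭ dominant seventh suspended fourth:
- root: D♭
- perfect 4th: G♭
- perfect 5th: A♭
- minor 7th: C♭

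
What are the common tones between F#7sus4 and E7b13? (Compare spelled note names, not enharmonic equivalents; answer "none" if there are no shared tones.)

B, E

F#7sus4: F♯ B C♯ E
E7b13: E G♯ B D C
Common to both → B, E.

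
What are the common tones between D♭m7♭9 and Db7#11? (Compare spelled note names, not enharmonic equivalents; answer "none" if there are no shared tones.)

D♭m7♭9: Db Fb Ab Cb Ebb
Db7#11: Db F Ab Cb G
Common to both → Db, Ab, Cb.

Db, Ab, Cb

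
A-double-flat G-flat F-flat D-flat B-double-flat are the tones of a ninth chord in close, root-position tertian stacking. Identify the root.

G-flat

Stacking in thirds gives G-flat – B-double-flat – D-flat – F-flat – A-double-flat, so G-flat is the root — G-flat minor seventh flat nine.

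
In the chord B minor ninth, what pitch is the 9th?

C-sharp

Root of B minor ninth = B. The 9th is a major 9th: B up a major 9th → C-sharp.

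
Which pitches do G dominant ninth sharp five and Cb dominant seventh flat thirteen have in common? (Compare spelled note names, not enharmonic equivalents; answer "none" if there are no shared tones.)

none

G dominant ninth sharp five: G B D# F A
Cb dominant seventh flat thirteen: Cb Eb Gb Bbb Abb
Common to both → none.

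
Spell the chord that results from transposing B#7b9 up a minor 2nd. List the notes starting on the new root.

C#  E#  G#  B  D

Transposed root: B# → C# (minor 2nd up). So we spell C# dominant seventh flat nine:
C# — root
E# — major 3rd
G# — perfect 5th
B — minor 7th
D — minor 9th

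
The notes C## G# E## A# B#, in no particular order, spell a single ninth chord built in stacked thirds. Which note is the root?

A#

Stacking in thirds gives A# – C## – E## – G# – B#, so A# is the root — A# dominant ninth sharp five.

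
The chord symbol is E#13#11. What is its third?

G##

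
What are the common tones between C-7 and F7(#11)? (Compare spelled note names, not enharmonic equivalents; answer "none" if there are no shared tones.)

C  Eb

C-7 = C, Eb, G, Bb.
F7(#11) = F, A, C, Eb, B.
Shared: C, Eb.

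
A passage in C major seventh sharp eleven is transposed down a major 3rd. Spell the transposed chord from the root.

A-flat  C  E-flat  G  D

A major 3rd down from C is A-flat, so the new chord is A-flat major seventh sharp eleven.
root → A-flat
3rd (major 3rd) → C
5th (perfect 5th) → E-flat
7th (major 7th) → G
11th (augmented 11th) → D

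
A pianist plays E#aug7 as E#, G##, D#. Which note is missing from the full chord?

B##

The full E#aug7 chord is E#, G##, B##, D#.
Comparing with the voicing, the augmented 5th (5th) — B## — is absent.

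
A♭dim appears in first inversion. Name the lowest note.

A♭dim = Ab–Cb–Ebb. First inversion → third in the bass = Cb.

Cb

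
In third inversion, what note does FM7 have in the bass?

FM7 = F–A–C–E. Third inversion → seventh in the bass = E.

E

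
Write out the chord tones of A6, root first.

A6 is a major sixth built on A.
root → A
3rd (major 3rd) → C#
5th (perfect 5th) → E
6th (major 6th) → F#

A, C#, E, F#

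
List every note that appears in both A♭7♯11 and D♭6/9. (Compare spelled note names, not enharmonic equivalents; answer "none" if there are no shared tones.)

A♭  E♭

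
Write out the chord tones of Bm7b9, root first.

B – D – F# – A – C

Root B, quality minor seventh flat nine:
Root: B
Minor 3rd (3rd): D
Perfect 5th (5th): F#
Minor 7th (7th): A
Minor 9th (9th): C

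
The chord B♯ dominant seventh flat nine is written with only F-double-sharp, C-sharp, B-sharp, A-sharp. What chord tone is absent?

D-double-sharp

B♯ dominant seventh flat nine = B-sharp, D-double-sharp, F-double-sharp, A-sharp, C-sharp. The voicing lacks the 3rd (major 3rd), D-double-sharp.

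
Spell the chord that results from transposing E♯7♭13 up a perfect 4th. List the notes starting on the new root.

A♯ C𝄪 E♯ G♯ F♯

A perfect 4th up from E♯ is A♯, so the new chord is A♯ dominant seventh flat thirteen.
A♯ — root
C𝄪 — major 3rd
E♯ — perfect 5th
G♯ — minor 7th
F♯ — minor 13th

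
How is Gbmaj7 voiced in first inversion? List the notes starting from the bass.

In root position, Gbmaj7 is Gb–Bb–Db–F.
First inversion puts the third (Bb) in the bass.

Bb, Db, F, Gb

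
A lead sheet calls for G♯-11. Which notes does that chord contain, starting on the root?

G# – B – D# – F# – A# – C#

G♯-11 is a minor eleventh built on G#.
- root: G#
- minor 3rd: B
- perfect 5th: D#
- minor 7th: F#
- major 9th: A#
- perfect 11th: C#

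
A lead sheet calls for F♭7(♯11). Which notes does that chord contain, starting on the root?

F♭7(♯11): dominant seventh sharp eleven on Fb.
Root: Fb
Major 3rd (3rd): Ab
Perfect 5th (5th): Cb
Minor 7th (7th): Ebb
Augmented 11th (11th): Bb

Fb, Ab, Cb, Ebb, Bb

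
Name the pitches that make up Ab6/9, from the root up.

Ab6/9: six-nine on Ab.
Root: Ab
Major 3rd (3rd): C
Perfect 5th (5th): Eb
Major 6th (6th): F
Major 9th (9th): Bb

Ab – C – Eb – F – Bb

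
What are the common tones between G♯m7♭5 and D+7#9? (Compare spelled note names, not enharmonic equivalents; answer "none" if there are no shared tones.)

D, F#

G♯m7♭5 = G#, B, D, F#.
D+7#9 = D, F#, A#, C, E#.
Shared: D, F#.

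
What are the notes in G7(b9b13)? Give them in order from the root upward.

G B D F A♭ E♭

G7(b9b13) is a dominant seventh flat nine flat thirteen built on G.
- root: G
- major 3rd: B
- perfect 5th: D
- minor 7th: F
- minor 9th: A♭
- minor 13th: E♭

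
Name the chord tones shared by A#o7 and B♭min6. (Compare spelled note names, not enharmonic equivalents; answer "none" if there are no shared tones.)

A#o7: A# C# E G
B♭min6: Bb Db F G
Common to both → G.

G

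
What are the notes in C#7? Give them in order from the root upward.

C# E# G# B

C#7: dominant seventh on C#.
C# — root
E# — major 3rd
G# — perfect 5th
B — minor 7th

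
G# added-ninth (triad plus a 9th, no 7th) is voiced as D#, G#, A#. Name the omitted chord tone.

B#

The full G# added-ninth chord is G#, B#, D#, A#.
Comparing with the voicing, the major 3rd (3rd) — B# — is absent.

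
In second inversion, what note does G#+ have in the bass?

D##

G#+ = G#–B#–D##. Second inversion → fifth in the bass = D##.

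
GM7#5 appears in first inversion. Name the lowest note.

B

GM7#5 = G–B–D#–F#. First inversion → third in the bass = B.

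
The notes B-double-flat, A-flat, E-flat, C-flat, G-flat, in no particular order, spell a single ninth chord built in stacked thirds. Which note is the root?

A-flat

Stacking in thirds gives A-flat – C-flat – E-flat – G-flat – B-double-flat, so A-flat is the root — A-flat minor seventh flat nine.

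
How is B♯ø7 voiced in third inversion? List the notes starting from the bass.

In root position, B♯ø7 is B#–D#–F#–A#.
Third inversion puts the seventh (A#) in the bass.

A#  B#  D#  F#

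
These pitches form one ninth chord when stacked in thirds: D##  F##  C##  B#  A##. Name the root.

B#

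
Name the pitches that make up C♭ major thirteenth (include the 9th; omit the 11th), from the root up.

C♭  E♭  G♭  B♭  D♭  A♭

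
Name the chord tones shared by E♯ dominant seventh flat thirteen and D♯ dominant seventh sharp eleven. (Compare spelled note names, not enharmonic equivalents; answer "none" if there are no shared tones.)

G## – D# – C#

E♯ dominant seventh flat thirteen: E# G## B# D# C#
D♯ dominant seventh sharp eleven: D# F## A# C# G##
Common to both → G##, D#, C#.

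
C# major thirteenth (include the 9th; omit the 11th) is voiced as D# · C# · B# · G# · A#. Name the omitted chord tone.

C# major thirteenth = C#, E#, G#, B#, D#, A#. The voicing lacks the 3rd (major 3rd), E#.

E#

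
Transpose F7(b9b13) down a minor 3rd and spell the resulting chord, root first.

D, F#, A, C, Eb, Bb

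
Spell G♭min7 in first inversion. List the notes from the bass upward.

In root position, G♭min7 is Gb–Bbb–Db–Fb.
First inversion puts the third (Bbb) in the bass.

Bbb, Db, Fb, Gb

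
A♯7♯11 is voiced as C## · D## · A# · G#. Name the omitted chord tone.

A♯7♯11 = A#, C##, E#, G#, D##. The voicing lacks the 5th (perfect 5th), E#.

E#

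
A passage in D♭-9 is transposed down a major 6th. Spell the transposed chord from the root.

A major 6th down from Db is Fb, so the new chord is Fb minor ninth.
Fb — root
Abb — minor 3rd
Cb — perfect 5th
Ebb — minor 7th
Gb — major 9th

Fb, Abb, Cb, Ebb, Gb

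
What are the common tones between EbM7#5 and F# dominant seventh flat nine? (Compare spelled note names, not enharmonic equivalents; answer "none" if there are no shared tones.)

EbM7#5: Eb G B D
F# dominant seventh flat nine: F# A# C# E G
Common to both → G.

G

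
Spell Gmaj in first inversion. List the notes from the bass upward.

B, D, G

In root position, Gmaj is G–B–D.
First inversion puts the third (B) in the bass.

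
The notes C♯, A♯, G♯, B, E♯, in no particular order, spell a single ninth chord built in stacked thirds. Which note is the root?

A♯

Stacking in thirds gives A♯ – C♯ – E♯ – G♯ – B, so A♯ is the root — A♯ minor seventh flat nine.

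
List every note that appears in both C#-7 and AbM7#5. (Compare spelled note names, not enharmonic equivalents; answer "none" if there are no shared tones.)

E

C#-7 = C#, E, G#, B.
AbM7#5 = Ab, C, E, G.
Shared: E.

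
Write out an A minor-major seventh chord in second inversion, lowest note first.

E, G-sharp, A, C

A minor-major seventh = A–C–E–G-sharp; second inversion → fifth (E) lowest.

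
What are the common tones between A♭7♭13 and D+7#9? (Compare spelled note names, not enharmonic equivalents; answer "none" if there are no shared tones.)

C

A♭7♭13 = Ab, C, Eb, Gb, Fb.
D+7#9 = D, F#, A#, C, E#.
Shared: C.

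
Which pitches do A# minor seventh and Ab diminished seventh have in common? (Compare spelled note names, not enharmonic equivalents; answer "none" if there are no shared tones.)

none

A# minor seventh = A-sharp, C-sharp, E-sharp, G-sharp.
Ab diminished seventh = A-flat, C-flat, E-double-flat, G-double-flat.
Shared: none.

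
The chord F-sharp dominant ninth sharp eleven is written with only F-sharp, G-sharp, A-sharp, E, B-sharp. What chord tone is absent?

The full F-sharp dominant ninth sharp eleven chord is F-sharp, A-sharp, C-sharp, E, G-sharp, B-sharp.
Comparing with the voicing, the perfect 5th (5th) — C-sharp — is absent.

C-sharp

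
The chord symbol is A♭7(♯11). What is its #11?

A♭7(♯11) is built on Ab; its 11th is an augmented 11th above the root.
A fourth above A uses the letter D, and the augmented 11th above Ab is D.

D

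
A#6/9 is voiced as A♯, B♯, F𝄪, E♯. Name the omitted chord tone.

The full A#6/9 chord is A♯, C𝄪, E♯, F𝄪, B♯.
Comparing with the voicing, the major 3rd (3rd) — C𝄪 — is absent.

C𝄪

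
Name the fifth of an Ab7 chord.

Eb

Root of Ab7 = Ab. The 5th is a perfect 5th: Ab up a perfect 5th → Eb.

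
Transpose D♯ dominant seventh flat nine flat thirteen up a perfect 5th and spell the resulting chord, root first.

A# – C## – E# – G# – B – F#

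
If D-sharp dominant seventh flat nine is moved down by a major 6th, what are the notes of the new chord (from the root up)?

F-sharp, A-sharp, C-sharp, E, G

Transposed root: D-sharp → F-sharp (major 6th down). So we spell F-sharp dominant seventh flat nine:
Root: F-sharp
Major 3rd (3rd): A-sharp
Perfect 5th (5th): C-sharp
Minor 7th (7th): E
Minor 9th (9th): G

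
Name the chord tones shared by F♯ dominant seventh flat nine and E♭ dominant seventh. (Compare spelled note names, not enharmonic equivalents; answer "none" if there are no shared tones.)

G

F♯ dominant seventh flat nine: F-sharp A-sharp C-sharp E G
E♭ dominant seventh: E-flat G B-flat D-flat
Common to both → G.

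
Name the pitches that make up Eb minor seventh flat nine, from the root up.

E-flat G-flat B-flat D-flat F-flat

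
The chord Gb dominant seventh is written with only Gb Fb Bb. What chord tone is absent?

Db

The full Gb dominant seventh chord is Gb, Bb, Db, Fb.
Comparing with the voicing, the perfect 5th (5th) — Db — is absent.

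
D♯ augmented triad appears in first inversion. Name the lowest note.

F##

D♯ augmented triad in root position is D#–F##–A##.
First inversion places the third in the bass, which is F##.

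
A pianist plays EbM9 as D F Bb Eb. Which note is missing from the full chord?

The full EbM9 chord is Eb, G, Bb, D, F.
Comparing with the voicing, the major 3rd (3rd) — G — is absent.

G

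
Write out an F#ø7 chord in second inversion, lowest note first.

C, E, F♯, A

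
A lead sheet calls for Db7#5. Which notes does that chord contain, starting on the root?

Db, F, A, Cb

Db7#5 is an augmented seventh built on Db.
Db — root
F — major 3rd
A — augmented 5th
Cb — minor 7th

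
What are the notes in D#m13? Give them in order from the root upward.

D# – F# – A# – C# – E# – G# – B#

Root D#, quality minor thirteenth:
- root: D#
- minor 3rd: F#
- perfect 5th: A#
- minor 7th: C#
- major 9th: E#
- perfect 11th: G#
- major 13th: B#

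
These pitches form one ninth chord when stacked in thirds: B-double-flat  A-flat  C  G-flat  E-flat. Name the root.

Stacking in thirds gives A-flat – C – E-flat – G-flat – B-double-flat, so A-flat is the root — A-flat dominant seventh flat nine.

A-flat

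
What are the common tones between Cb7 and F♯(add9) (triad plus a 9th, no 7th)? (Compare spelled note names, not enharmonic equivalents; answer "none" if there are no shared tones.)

Cb7 = Cb, Eb, Gb, Bbb.
F♯(add9) = F#, A#, C#, G#.
Shared: none.

none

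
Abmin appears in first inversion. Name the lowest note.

C♭

Abmin = A♭–C♭–E♭. First inversion → third in the bass = C♭.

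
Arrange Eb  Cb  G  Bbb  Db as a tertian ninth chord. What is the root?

Cb

Arranged so that each adjacent pair is a third by letter name: Cb – Eb – G – Bbb – Db.
The bottom of that stack, Cb, is the root (this is Cb dominant ninth sharp five).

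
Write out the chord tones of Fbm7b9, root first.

Fbm7b9 is a minor seventh flat nine built on Fb.
root → Fb
3rd (minor 3rd) → Abb
5th (perfect 5th) → Cb
7th (minor 7th) → Ebb
9th (minor 9th) → Gbb

Fb Abb Cb Ebb Gbb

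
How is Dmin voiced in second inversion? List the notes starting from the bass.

Dmin = D–F–A; second inversion → fifth (A) lowest.

A, D, F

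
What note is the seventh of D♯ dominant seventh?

C-sharp

Root of D♯ dominant seventh = D-sharp. The 7th is a minor 7th: D-sharp up a minor 7th → C-sharp.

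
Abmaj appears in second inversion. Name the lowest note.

Abmaj = Ab–C–Eb. Second inversion → fifth in the bass = Eb.

Eb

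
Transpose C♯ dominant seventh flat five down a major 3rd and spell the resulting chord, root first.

A – C# – Eb – G

C# down a major 3rd → A. New chord: A dominant seventh flat five.
- root: A
- major 3rd: C#
- diminished 5th: Eb
- minor 7th: G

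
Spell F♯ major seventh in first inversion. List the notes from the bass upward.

F♯ major seventh = F♯–A♯–C♯–E♯; first inversion → third (A♯) lowest.

A♯, C♯, E♯, F♯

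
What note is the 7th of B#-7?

A#

Root of B#-7 = B#. The 7th is a minor 7th: B# up a minor 7th → A#.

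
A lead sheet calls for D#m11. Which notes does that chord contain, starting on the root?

D#, F#, A#, C#, E#, G#

D#m11 is a minor eleventh built on D#.
- root: D#
- minor 3rd: F#
- perfect 5th: A#
- minor 7th: C#
- major 9th: E#
- perfect 11th: G#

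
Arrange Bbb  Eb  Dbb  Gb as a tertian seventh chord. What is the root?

Eb

Arranged so that each adjacent pair is a third by letter name: Eb – Gb – Bbb – Dbb.
The bottom of that stack, Eb, is the root (this is Eb diminished seventh).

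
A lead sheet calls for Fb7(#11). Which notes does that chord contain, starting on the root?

F♭ – A♭ – C♭ – E𝄫 – B♭

Root F♭, quality dominant seventh sharp eleven:
root → F♭
3rd (major 3rd) → A♭
5th (perfect 5th) → C♭
7th (minor 7th) → E𝄫
11th (augmented 11th) → B♭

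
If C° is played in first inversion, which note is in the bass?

C° = C–Eb–Gb. First inversion → third in the bass = Eb.

Eb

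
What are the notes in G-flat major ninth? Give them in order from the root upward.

G-flat  B-flat  D-flat  F  A-flat

Root G-flat, quality major ninth:
- root: G-flat
- major 3rd: B-flat
- perfect 5th: D-flat
- major 7th: F
- major 9th: A-flat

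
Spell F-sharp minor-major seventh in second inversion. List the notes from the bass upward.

F-sharp minor-major seventh = F-sharp–A–C-sharp–E-sharp; second inversion → fifth (C-sharp) lowest.

C-sharp, E-sharp, F-sharp, A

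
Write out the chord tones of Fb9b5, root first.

F♭  A♭  C𝄫  E𝄫  G♭

Root F♭, quality dominant ninth flat five:
root → F♭
3rd (major 3rd) → A♭
5th (diminished 5th) → C𝄫
7th (minor 7th) → E𝄫
9th (major 9th) → G♭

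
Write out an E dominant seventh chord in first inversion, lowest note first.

E dominant seventh = E–G♯–B–D; first inversion → third (G♯) lowest.

G♯  B  D  E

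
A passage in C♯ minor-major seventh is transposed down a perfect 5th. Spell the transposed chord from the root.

F# A C# E#

A perfect 5th down from C# is F#, so the new chord is F# minor-major seventh.
Root: F#
Minor 3rd (3rd): A
Perfect 5th (5th): C#
Major 7th (7th): E#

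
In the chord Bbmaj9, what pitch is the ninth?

C

Bbmaj9 is built on Bb; its 9th is a major 9th above the root.
A second above B uses the letter C, and the major 9th above Bb is C.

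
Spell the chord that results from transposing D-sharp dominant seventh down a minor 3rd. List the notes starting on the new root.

Transposed root: D-sharp → B-sharp (minor 3rd down). So we spell B-sharp dominant seventh:
B-sharp — root
D-double-sharp — major 3rd
F-double-sharp — perfect 5th
A-sharp — minor 7th

B-sharp D-double-sharp F-double-sharp A-sharp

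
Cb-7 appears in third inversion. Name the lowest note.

Cb-7 = Cb–Ebb–Gb–Bbb. Third inversion → seventh in the bass = Bbb.

Bbb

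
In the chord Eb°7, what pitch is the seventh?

D𝄫

Root of Eb°7 = E♭. The 7th is a diminished 7th: E♭ up a diminished 7th → D𝄫.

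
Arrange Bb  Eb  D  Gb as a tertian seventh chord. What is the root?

Eb

Stacking in thirds gives Eb – Gb – Bb – D, so Eb is the root — Eb minor-major seventh.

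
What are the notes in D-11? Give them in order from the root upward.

D-11 is a minor eleventh built on D.
Root: D
Minor 3rd (3rd): F
Perfect 5th (5th): A
Minor 7th (7th): C
Major 9th (9th): E
Perfect 11th (11th): G

D, F, A, C, E, G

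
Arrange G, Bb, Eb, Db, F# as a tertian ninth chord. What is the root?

Stacking in thirds gives Eb – G – Bb – Db – F#, so Eb is the root — Eb dominant seventh sharp nine.

Eb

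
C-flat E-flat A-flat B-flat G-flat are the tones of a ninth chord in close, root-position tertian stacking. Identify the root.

Arranged so that each adjacent pair is a third by letter name: A-flat – C-flat – E-flat – G-flat – B-flat.
The bottom of that stack, A-flat, is the root (this is A-flat minor ninth).

A-flat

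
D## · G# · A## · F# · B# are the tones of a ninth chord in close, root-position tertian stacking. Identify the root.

Arranged so that each adjacent pair is a third by letter name: G# – B# – D## – F# – A##.
The bottom of that stack, G#, is the root (this is G# dominant seventh sharp nine sharp five).

G#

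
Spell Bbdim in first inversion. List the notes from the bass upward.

Db, Fb, Bb

Bbdim = Bb–Db–Fb; first inversion → third (Db) lowest.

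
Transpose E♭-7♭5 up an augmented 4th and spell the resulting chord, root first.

A  C  Eb  G

An augmented 4th up from Eb is A, so the new chord is A half-diminished seventh.
- root: A
- minor 3rd: C
- diminished 5th: Eb
- minor 7th: G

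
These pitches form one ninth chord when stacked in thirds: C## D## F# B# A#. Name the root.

Stacking in thirds gives B# – D## – F# – A# – C##, so B# is the root — B# dominant ninth flat five.

B#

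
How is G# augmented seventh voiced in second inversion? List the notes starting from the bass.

D## – F# – G# – B#

In root position, G# augmented seventh is G#–B#–D##–F#.
Second inversion puts the fifth (D##) in the bass.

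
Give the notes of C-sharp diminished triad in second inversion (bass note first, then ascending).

In root position, C-sharp diminished triad is C-sharp–E–G.
Second inversion puts the fifth (G) in the bass.

G C-sharp E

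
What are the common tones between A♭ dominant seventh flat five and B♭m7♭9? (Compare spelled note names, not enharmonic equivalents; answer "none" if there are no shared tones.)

Ab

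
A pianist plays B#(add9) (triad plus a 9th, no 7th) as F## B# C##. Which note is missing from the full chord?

D##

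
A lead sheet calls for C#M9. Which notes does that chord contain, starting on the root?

C#M9 is a major ninth built on C#.
Root: C#
Major 3rd (3rd): E#
Perfect 5th (5th): G#
Major 7th (7th): B#
Major 9th (9th): D#

C#  E#  G#  B#  D#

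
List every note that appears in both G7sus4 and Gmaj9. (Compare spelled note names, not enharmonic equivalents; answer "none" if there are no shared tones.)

G, D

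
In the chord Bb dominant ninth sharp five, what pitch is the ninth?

Root of Bb dominant ninth sharp five = B-flat. The 9th is a major 9th: B-flat up a major 9th → C.

C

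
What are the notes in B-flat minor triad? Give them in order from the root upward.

B-flat, D-flat, F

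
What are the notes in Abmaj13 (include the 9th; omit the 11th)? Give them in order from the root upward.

Root Ab, quality major thirteenth:
root → Ab
3rd (major 3rd) → C
5th (perfect 5th) → Eb
7th (major 7th) → G
9th (major 9th) → Bb
13th (major 13th) → F

Ab – C – Eb – G – Bb – F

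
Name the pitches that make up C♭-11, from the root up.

C♭-11 is a minor eleventh built on Cb.
root → Cb
3rd (minor 3rd) → Ebb
5th (perfect 5th) → Gb
7th (minor 7th) → Bbb
9th (major 9th) → Db
11th (perfect 11th) → Fb

Cb Ebb Gb Bbb Db Fb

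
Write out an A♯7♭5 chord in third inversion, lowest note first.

G#, A#, C##, E

In root position, A♯7♭5 is A#–C##–E–G#.
Third inversion puts the seventh (G#) in the bass.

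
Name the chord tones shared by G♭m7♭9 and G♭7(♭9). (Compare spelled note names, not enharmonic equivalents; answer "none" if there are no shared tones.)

Gb, Db, Fb, Abb

G♭m7♭9 = Gb, Bbb, Db, Fb, Abb.
G♭7(♭9) = Gb, Bb, Db, Fb, Abb.
Shared: Gb, Db, Fb, Abb.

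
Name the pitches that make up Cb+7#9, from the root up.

Cb  Eb  G  Bbb  D

Cb+7#9 is a dominant seventh sharp nine sharp five built on Cb.
root → Cb
3rd (major 3rd) → Eb
5th (augmented 5th) → G
7th (minor 7th) → Bbb
9th (augmented 9th) → D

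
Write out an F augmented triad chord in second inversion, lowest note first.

In root position, F augmented triad is F–A–C#.
Second inversion puts the fifth (C#) in the bass.

C#  F  A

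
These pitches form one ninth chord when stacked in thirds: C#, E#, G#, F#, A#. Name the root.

Stacking in thirds gives F# – A# – C# – E# – G#, so F# is the root — F# major ninth.

F#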